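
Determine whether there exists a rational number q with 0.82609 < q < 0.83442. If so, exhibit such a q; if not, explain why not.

q = 5/6

Scale by 6: the interval becomes (4.95654, 5.00652), which contains the integer 5.
Dividing back, 0.82609 < 5/6 < 0.83442, and 5/6 is rational.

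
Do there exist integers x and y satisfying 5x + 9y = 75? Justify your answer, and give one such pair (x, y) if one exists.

x = 6, y = 5

Since gcd(5, 9) = 1, every integer is an integer combination of 5 and 9.
Dividing repeatedly: 9 = 1·5 + 4, 5 = 1·4 + 1, 4 = 4·1 + 0.
Back-substituting, 1 = 5 − 1·4 = 5 − (9 − 1·5) = −9 + 2·5; that is, 5·2 + 9·(-1) = 1.
Multiplying through by 75: x = 2·75 = 150, y = (-1)·75 = -75 is a solution.
Subtracting 16·9 from x and adding 16·5 to y gives the tidier solution (6, 5).
Check: 5·6 + 9·5 = 30 + 45 = 75. ✓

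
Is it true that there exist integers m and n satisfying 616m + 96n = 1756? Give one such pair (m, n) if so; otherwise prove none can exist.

Both 616 and 96 are divisible by gcd(616, 96) = 8, hence so is any combination 616m + 96n.
But 1756 = 8·219 + 4, so 8 ∤ 1756.
Therefore 616m + 96n = 1756 has no solution in integers.

No, no such integers exist.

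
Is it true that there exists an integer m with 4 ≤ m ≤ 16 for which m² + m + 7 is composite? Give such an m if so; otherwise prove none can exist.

At m = 6: 6² + 6 + 7 = 49 = 7·7, which is composite.

m = 6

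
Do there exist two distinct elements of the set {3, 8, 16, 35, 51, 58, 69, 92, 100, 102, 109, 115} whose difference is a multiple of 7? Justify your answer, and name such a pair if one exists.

Both 3 and 115 leave remainder 3 on division by 7; their difference 112 = 16·7 is a multiple of 7.

Yes: 3 and 115.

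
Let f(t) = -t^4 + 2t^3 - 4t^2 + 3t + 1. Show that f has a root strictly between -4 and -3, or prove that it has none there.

The endpoint values f(-4) = -459 and f(-3) = -179 are both negative. Claim: f(t) < 0 for every t in (-4, -3).
Shift to the endpoint -3: with t = -3 − u (0 < u < 1), one computes f(-3 − u) = -u^4 - 14u^3 - 76u^2 - 189u - 179.
All 5 nonzero coefficients of this polynomial in u are negative; hence for u > 0 the value is a sum of negative terms (the constant -179 among them).
So f is strictly negative on (-4, -3); no root exists in the interval.

f has no root in that interval.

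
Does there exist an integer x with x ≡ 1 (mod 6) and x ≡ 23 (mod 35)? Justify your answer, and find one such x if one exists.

Since 6 and 35 share no common factor, CRT says the pair of congruences has a solution (unique mod 210).
Any solution of the first congruence is x = 1 + 6t; substituting into the second, 6t ≡ 23 − 1 ≡ 22 (mod 35).
To invert 6 modulo 35: 35 = 5·6 + 5, 6 = 1·5 + 1, 5 = 5·1 + 0, and unwinding, 1 = 6 − 1·5 = 6 − (35 − 5·6) = −35 + 6·6. Thus 6⁻¹ ≡ 6 (mod 35).
Therefore t ≡ 6·22 = 132 ≡ 27 (mod 35).
With t = 27: x = 1 + 6·27 = 163.
Verify: 163 = 27·6 + 1 and 163 = 4·35 + 23. ✓

x = 163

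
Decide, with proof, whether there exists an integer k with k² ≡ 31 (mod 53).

No, no such integer exists.

53 is prime, so by Euler's criterion 31 is a square mod 53 iff 31^((53−1)/2) = 31^26 ≡ 1 (mod 53).
Repeated squaring mod 53: 31^2 = 961 ≡ 7; 31^4 ≡ 7² = 49 ≡ 49; 31^8 ≡ 49² = 2401 ≡ 16; 31^16 ≡ 16² = 256 ≡ 44.
Since 26 = 16 + 8 + 2, 31^26 ≡ 44 · 16 · 7; multiplying out mod 53: 44·16 = 704 ≡ 15, then 15·7 = 105 ≡ 52. Thus 31^26 ≡ 52 ≡ −1 (mod 53).
By Euler's criterion 31 is a quadratic non-residue mod 53: no k satisfies k² ≡ 31 (mod 53).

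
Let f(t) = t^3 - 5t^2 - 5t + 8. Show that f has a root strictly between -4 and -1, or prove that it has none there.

Yes, f has a root in the interval.

f(-4) = -116 and f(-1) = 7, which have opposite signs.
Since f is a polynomial it is continuous on [-4, -1].
By the Intermediate Value Theorem f must vanish at some point of (-4, -1).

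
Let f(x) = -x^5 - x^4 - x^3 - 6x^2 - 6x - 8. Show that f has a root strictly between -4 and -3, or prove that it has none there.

f has no root in that interval.

f(-4) = 752 and f(-3) = 145, both positive, so a sign-change argument is unavailable; we show f keeps this sign on the whole interval.
Substitute x = -3 − u, where 0 < u < 1 on the interval. Expanding, f(-3 − u) = u^5 + 14u^4 + 79u^3 + 219u^2 + 294u + 145.
All 6 nonzero coefficients of this polynomial in u are positive; hence for u > 0 the value is a sum of positive terms (the constant 145 among them).
So f is strictly positive on (-4, -3); no root exists in the interval.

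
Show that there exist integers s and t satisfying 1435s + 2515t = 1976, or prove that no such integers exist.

There are no such integers.

Any value of 1435s + 2515t is a multiple of gcd(1435, 2515) = 5.
But 1976 = 5·395 + 1, so 5 ∤ 1976.
Hence no integers s, t satisfy the equation.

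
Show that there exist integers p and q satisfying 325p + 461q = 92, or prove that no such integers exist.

325 and 461 are coprime, so 325p + 461q ranges over all of ℤ.
Euclidean algorithm: 461 = 1·325 + 136, 325 = 2·136 + 53, 136 = 2·53 + 30, 53 = 1·30 + 23, 30 = 1·23 + 7, 23 = 3·7 + 2, 7 = 3·2 + 1, 2 = 2·1 + 0.
Unwinding: 1 = 7 − 3·2 = 7 − 3·(23 − 3·7) = −3·23 + 10·7 = −3·23 + 10·(30 − 1·23) = 10·30 − 13·23 = 10·30 − 13·(53 − 1·30) = −13·53 + 23·30 = −13·53 + 23·(136 − 2·53) = 23·136 − 59·53 = 23·136 − 59·(325 − 2·136) = −59·325 + 141·136 = −59·325 + 141·(461 − 1·325) = 141·461 − 200·325, i.e. 325·(-200) + 461·141 = 1.
Multiplying through by 92: p = (-200)·92 = -18400, q = 141·92 = 12972 is a solution.
Shifting by a multiple of (461, −325) keeps it a solution: p = -18400 + 40·461 = 40, q = 12972 − 40·325 = -28.
Indeed 325·40 + 461·(-28) = 13000 − 12908 = 92.

p = 40, q = -28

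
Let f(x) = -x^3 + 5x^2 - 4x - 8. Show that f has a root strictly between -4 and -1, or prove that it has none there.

f(-4) = 152 and f(-1) = 2, both positive, so a sign-change argument is unavailable; we show f keeps this sign on the whole interval.
Substitute x = -1 − u, where 0 < u < 3 on the interval. Expanding, f(-1 − u) = u^3 + 8u^2 + 17u + 2.
All 4 nonzero coefficients of this polynomial in u are positive; hence for u > 0 the value is a sum of positive terms (the constant 2 among them).
So f is strictly positive on (-4, -1); no root exists in the interval.

No such root exists.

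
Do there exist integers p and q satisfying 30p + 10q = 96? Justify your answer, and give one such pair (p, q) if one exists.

There are no such integers.

Any value of 30p + 10q is a multiple of gcd(30, 10) = 10.
But 96 is not a multiple of 10 (it leaves remainder 6).
So the equation is unsolvable over ℤ.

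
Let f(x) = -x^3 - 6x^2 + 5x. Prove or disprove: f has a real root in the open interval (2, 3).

The endpoint values f(2) = -22 and f(3) = -66 are both negative. Claim: f(x) < 0 for every x in (2, 3).
Shift to the endpoint 2: with x = 2 + u (0 < u < 1), one computes f(2 + u) = -u^3 - 12u^2 - 31u - 22.
The nonzero coefficients here are all negative, so for u > 0 every term is negative (or zero), and the constant term -22 is strictly negative.
So f is strictly negative on (2, 3); no root exists in the interval.

No.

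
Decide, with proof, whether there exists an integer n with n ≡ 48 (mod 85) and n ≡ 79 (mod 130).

No, no such integer exists.

Reduce both congruences modulo 5, which divides 85 and 130: they say n ≡ 48 (mod 5) and n ≡ 79 (mod 5).
But 48 mod 5 = 3 while 79 mod 5 = 4, a contradiction.
So no integer satisfies both congruences.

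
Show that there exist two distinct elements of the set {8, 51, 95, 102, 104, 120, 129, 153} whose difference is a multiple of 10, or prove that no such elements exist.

No, no such pair exists.

Reduce each element modulo 10: 8↦8, 51↦1, 95↦5, 102↦2, 104↦4, 120↦0, 129↦9, 153↦3.
These 8 residues are pairwise different, hence no difference of two elements is divisible by 10.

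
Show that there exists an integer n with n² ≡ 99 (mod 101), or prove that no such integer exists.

There is no such integer.

101 is prime, so by Euler's criterion 99 is a square mod 101 iff 99^((101−1)/2) = 99^50 ≡ 1 (mod 101).
Repeated squaring mod 101: 99^2 = 9801 ≡ 4; 99^4 ≡ 4² = 16 ≡ 16; 99^8 ≡ 16² = 256 ≡ 54; 99^16 ≡ 54² = 2916 ≡ 88; 99^32 ≡ 88² = 7744 ≡ 68.
Since 50 = 32 + 16 + 2, 99^50 ≡ 68 · 88 · 4; multiplying out mod 101: 68·88 = 5984 ≡ 25, then 25·4 = 100 ≡ 100. Thus 99^50 ≡ 100 ≡ −1 (mod 101).
The value −1 means 99 is a non-residue modulo 101, so n² ≡ 99 (mod 101) is impossible.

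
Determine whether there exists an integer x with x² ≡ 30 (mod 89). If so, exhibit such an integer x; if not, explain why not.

Apply Euler's criterion with the prime 89: 30 is a quadratic residue iff 30^44 ≡ 1 (mod 89), and a non-residue iff it is ≡ −1.
Squaring successively (mod 89): 30^2 = 900 ≡ 10; 30^4 ≡ 10² = 100 ≡ 11; 30^8 ≡ 11² = 121 ≡ 32; 30^16 ≡ 32² = 1024 ≡ 45; 30^32 ≡ 45² = 2025 ≡ 67.
Since 44 = 32 + 8 + 4, 30^44 ≡ 67 · 32 · 11; multiplying out mod 89: 67·32 = 2144 ≡ 8, then 8·11 = 88 ≡ 88. Thus 30^44 ≡ 88 ≡ −1 (mod 89).
The value −1 means 30 is a non-residue modulo 89, so x² ≡ 30 (mod 89) is impossible.

No such integer exists.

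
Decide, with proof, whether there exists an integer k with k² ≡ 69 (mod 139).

k = 25

Take k = 25. Then 25² = 625 = 4·139 + 69, so 25² ≡ 69 (mod 139).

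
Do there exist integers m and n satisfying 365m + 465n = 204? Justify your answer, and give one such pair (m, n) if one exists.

gcd(365, 465) = 5, so every integer of the form 365m + 465n is a multiple of 5.
However 204 leaves remainder 4 on division by 5.
So the equation is unsolvable over ℤ.

There are no such integers.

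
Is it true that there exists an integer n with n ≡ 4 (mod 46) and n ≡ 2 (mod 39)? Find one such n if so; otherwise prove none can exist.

n = 1016

The moduli 46 and 39 are coprime, so by the Chinese Remainder Theorem a unique solution modulo 1794 exists.
Any solution of the first congruence is n = 4 + 46t; substituting into the second, 46t ≡ 2 − 4 ≡ 37 (mod 39).
46 ≡ 7 (mod 39), so this reads 7t ≡ 37 (mod 39). To invert 7 modulo 39: 39 = 5·7 + 4, 7 = 1·4 + 3, 4 = 1·3 + 1, 3 = 3·1 + 0, and unwinding, 1 = 4 − 1·3 = 4 − (7 − 1·4) = −7 + 2·4 = −7 + 2·(39 − 5·7) = 2·39 − 11·7. Thus 7⁻¹ ≡ -11 ≡ 28 (mod 39).
Multiplying by 28: t ≡ 28·37 = 1036 ≡ 22 (mod 39).
With t = 22: n = 4 + 46·22 = 1016.
Indeed 1016 ≡ 4 (mod 46) and 1016 ≡ 2 (mod 39).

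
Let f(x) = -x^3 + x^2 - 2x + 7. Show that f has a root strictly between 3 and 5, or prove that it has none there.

Evaluate at the endpoints: f(3) = -17, f(5) = -103 — same sign (negative).
f'(x) = -3x^2 + 2x - 2 has discriminant 2² − 4·(-3)·(-2) = -20 < 0, so f' has no real roots and is negative for every real x.
Hence f is strictly decreasing on ℝ, and in particular on [3, 5]. A strictly monotone function with same-sign endpoint values stays negative on the whole interval, so f has no zero in (3, 5).

f has no root in that interval.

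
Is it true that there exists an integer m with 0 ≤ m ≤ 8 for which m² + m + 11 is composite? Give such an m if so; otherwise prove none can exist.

No, no such integer m in that range exists.

The values for m = 0, 1, …, 8 are 11, 13, 17, 23, 31, 41, 53, 67, 83, and each of these is prime.
So no value in the range makes the expression composite.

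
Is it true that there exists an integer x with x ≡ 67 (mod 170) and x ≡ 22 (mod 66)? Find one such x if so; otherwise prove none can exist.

Reduce both congruences modulo 2, which divides 170 and 66: they say x ≡ 67 (mod 2) and x ≡ 22 (mod 2).
But 67 mod 2 = 1 while 22 mod 2 = 0, a contradiction.
Hence the system has no solution.

There is no such integer.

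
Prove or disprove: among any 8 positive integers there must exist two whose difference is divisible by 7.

Yes.

Partition the integers by their residue mod 7; there are 7 classes.
Placing 8 integers into 7 classes, some class receives at least two — say a and b.
Equal remainders mean a − b ≡ 0 (mod 7), so 7 divides their difference.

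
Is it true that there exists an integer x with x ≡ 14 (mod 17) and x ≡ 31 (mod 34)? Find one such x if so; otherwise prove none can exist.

The moduli are not coprime: gcd(17, 34) = 17. Compatibility requires 17 ∣ (31 − 14) = 17, which holds, so solutions exist.
Step through x = 14, 14 + 17, 14 + 2·17, …: the values 14, 31 reduce mod 34 to 14, 31. The value 31 hits 31.
Check: 31 mod 17 = 14, 31 mod 34 = 31. ✓

x = 31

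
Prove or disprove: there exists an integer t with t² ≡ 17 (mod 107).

107 is prime, so by Euler's criterion 17 is a square mod 107 iff 17^((107−1)/2) = 17^53 ≡ 1 (mod 107).
Squaring successively (mod 107): 17^2 = 289 ≡ 75; 17^4 ≡ 75² = 5625 ≡ 61; 17^8 ≡ 61² = 3721 ≡ 83; 17^16 ≡ 83² = 6889 ≡ 41; 17^32 ≡ 41² = 1681 ≡ 76.
Since 53 = 32 + 16 + 4 + 1, 17^53 ≡ 76 · 41 · 61 · 17; multiplying out mod 107: 76·41 = 3116 ≡ 13, then 13·61 = 793 ≡ 44, then 44·17 = 748 ≡ 106. Thus 17^53 ≡ 106 ≡ −1 (mod 107).
By Euler's criterion 17 is a quadratic non-residue mod 107: no t satisfies t² ≡ 17 (mod 107).

There is no such integer.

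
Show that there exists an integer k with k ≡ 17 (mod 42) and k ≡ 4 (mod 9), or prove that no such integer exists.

gcd(42, 9) = 3. If k ≡ 17 (mod 42) and k ≡ 4 (mod 9), then k ≡ 17 (mod 3) and k ≡ 4 (mod 3).
But 17 mod 3 = 2 while 4 mod 3 = 1, a contradiction.
Therefore no such k exists.

No such integer exists.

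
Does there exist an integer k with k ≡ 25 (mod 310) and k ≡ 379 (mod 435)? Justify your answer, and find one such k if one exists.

There is no such integer.

Both moduli are multiples of 5 = gcd(310, 435), so any solution would satisfy k ≡ 25 and k ≡ 379 modulo 5 simultaneously.
However 25 ≡ 0 and 379 ≡ 4 (mod 5), and 0 ≠ 4.
So no integer satisfies both congruences.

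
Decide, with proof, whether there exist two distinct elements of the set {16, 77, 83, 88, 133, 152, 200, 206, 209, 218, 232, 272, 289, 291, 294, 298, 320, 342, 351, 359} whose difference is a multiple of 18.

The pair (16, 88) works.

16 mod 18 = 16 and 88 mod 18 = 16, so 88 − 16 = 72 = 4·18.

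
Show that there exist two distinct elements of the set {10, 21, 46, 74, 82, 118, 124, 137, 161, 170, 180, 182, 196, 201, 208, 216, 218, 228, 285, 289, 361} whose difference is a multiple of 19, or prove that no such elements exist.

Yes: 10 and 124.

Both 10 and 124 leave remainder 10 on division by 19; their difference 114 = 6·19 is a multiple of 19.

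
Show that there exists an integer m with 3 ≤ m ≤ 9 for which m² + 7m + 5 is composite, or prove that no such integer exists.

At m = 8: 8² + 7·8 + 5 = 125 = 5·25, which is composite.

m = 8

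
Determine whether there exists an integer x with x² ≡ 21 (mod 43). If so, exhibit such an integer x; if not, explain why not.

x = 8

Take x = 8. Then 8² = 64 = 1·43 + 21, so 8² ≡ 21 (mod 43).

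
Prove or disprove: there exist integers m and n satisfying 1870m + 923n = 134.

m = 544, n = -1102

1870 and 923 are coprime, so 1870m + 923n ranges over all of ℤ.
Euclidean algorithm: 1870 = 2·923 + 24, 923 = 38·24 + 11, 24 = 2·11 + 2, 11 = 5·2 + 1, 2 = 2·1 + 0.
Back-substituting, 1 = 11 − 5·2 = 11 − 5·(24 − 2·11) = −5·24 + 11·11 = −5·24 + 11·(923 − 38·24) = 11·923 − 423·24 = 11·923 − 423·(1870 − 2·923) = −423·1870 + 857·923; that is, 1870·(-423) + 923·857 = 1.
Multiplying through by 134: m = (-423)·134 = -56682, n = 857·134 = 114838 is a solution.
Adding 62·923 to m and subtracting 62·1870 from n gives the tidier solution (544, -1102).
Indeed 1870·544 + 923·(-1102) = 1017280 − 1017146 = 134.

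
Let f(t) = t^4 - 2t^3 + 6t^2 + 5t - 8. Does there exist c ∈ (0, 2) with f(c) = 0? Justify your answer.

f(0) = -8 and f(2) = 26, which have opposite signs.
Since f is a polynomial it is continuous on [0, 2].
So by the Intermediate Value Theorem there is a c strictly between 0 and 2 with f(c) = 0.

Yes, f has a root in the interval.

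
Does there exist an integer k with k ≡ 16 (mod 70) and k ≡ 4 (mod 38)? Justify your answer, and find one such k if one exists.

k = 156

Here gcd(70, 38) = 2, and both 16 and 4 leave remainder 0 mod 2, so the system is consistent.
List candidates k ≡ 16 (mod 70): 16, 86, 156. Modulo 38 these are 16, 10, 4; 156 gives 4 as required.
Indeed 156 ≡ 16 (mod 70) and 156 ≡ 4 (mod 38).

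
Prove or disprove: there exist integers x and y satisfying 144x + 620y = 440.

x = 115, y = -26

Since gcd(144, 620) = 4 and 440 = 4·110, Bézout's identity guarantees a solution.
Dividing through by 4 reduces the equation to 36x + 155y = 110.
Euclidean algorithm: 155 = 4·36 + 11, 36 = 3·11 + 3, 11 = 3·3 + 2, 3 = 1·2 + 1, 2 = 2·1 + 0.
Unwinding: 1 = 3 − 1·2 = 3 − (11 − 3·3) = −11 + 4·3 = −11 + 4·(36 − 3·11) = 4·36 − 13·11 = 4·36 − 13·(155 − 4·36) = −13·155 + 56·36, i.e. 36·56 + 155·(-13) = 1.
Times 110: 36·6160 + 155·(-1430) = 110, so (6160, -1430) solves it.
Subtracting 39·155 from x and adding 39·36 to y gives the tidier solution (115, -26).
Indeed 144·115 + 620·(-26) = 16560 − 16120 = 440.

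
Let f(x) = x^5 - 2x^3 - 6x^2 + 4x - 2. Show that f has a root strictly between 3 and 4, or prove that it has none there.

f(3) = 145 and f(4) = 814, both positive, so a sign-change argument is unavailable; we show f keeps this sign on the whole interval.
Shift to the endpoint 3: with x = 3 + u (0 < u < 1), one computes f(3 + u) = u^5 + 15u^4 + 88u^3 + 246u^2 + 319u + 145.
The nonzero coefficients here are all positive, so for u > 0 every term is positive (or zero), and the constant term 145 is strictly positive.
So f is strictly positive on (3, 4); no root exists in the interval.

No.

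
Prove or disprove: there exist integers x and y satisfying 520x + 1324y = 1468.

x = 316, y = -123

Since gcd(520, 1324) = 4 and 1468 = 4·367, Bézout's identity guarantees a solution.
Dividing through by 4 reduces the equation to 130x + 331y = 367.
Run the Euclidean algorithm on 331 and 130: 331 = 2·130 + 71, 130 = 1·71 + 59, 71 = 1·59 + 12, 59 = 4·12 + 11, 12 = 1·11 + 1, 11 = 11·1 + 0.
Unwinding: 1 = 12 − 1·11 = 12 − (59 − 4·12) = −59 + 5·12 = −59 + 5·(71 − 1·59) = 5·71 − 6·59 = 5·71 − 6·(130 − 1·71) = −6·130 + 11·71 = −6·130 + 11·(331 − 2·130) = 11·331 − 28·130, i.e. 130·(-28) + 331·11 = 1.
Multiplying through by 367: x = (-28)·367 = -10276, y = 11·367 = 4037 is a solution.
The general solution is x = -10276 + 331k, y = 4037 − 130k; taking k = 32 gives the smaller pair x = 316, y = -123.
Indeed 520·316 + 1324·(-123) = 164320 − 162852 = 1468.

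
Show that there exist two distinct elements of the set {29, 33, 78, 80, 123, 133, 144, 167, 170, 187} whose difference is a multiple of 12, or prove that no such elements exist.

Two integers differ by a multiple of 12 exactly when they have the same residue mod 12. The residues are 29↦5, 33↦9, 78↦6, 80↦8, 123↦3, 133↦1, 144↦0, 167↦11, 170↦2, 187↦7.
These 10 residues are pairwise different, hence no difference of two elements is divisible by 12.

No, no such pair exists.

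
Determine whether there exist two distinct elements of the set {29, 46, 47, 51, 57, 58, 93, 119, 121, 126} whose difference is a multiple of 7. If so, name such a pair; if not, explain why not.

Yes: 29 and 57.

29 mod 7 = 1 and 57 mod 7 = 1, so 57 − 29 = 28 = 4·7.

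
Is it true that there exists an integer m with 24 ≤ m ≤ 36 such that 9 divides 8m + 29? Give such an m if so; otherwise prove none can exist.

m = 29 works, since 8·29 + 29 = 261 = 29·9.

m = 29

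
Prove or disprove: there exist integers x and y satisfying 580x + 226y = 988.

Since gcd(580, 226) = 2 and 988 = 2·494, Bézout's identity guarantees a solution.
Dividing through by 2 reduces the equation to 290x + 113y = 494.
Euclidean algorithm: 290 = 2·113 + 64, 113 = 1·64 + 49, 64 = 1·49 + 15, 49 = 3·15 + 4, 15 = 3·4 + 3, 4 = 1·3 + 1, 3 = 3·1 + 0.
Unwinding: 1 = 4 − 1·3 = 4 − (15 − 3·4) = −15 + 4·4 = −15 + 4·(49 − 3·15) = 4·49 − 13·15 = 4·49 − 13·(64 − 1·49) = −13·64 + 17·49 = −13·64 + 17·(113 − 1·64) = 17·113 − 30·64 = 17·113 − 30·(290 − 2·113) = −30·290 + 77·113, i.e. 290·(-30) + 113·77 = 1.
Times 494: 290·(-14820) + 113·38038 = 494, so (-14820, 38038) solves it.
The general solution is x = -14820 + 113k, y = 38038 − 290k; taking k = 132 gives the smaller pair x = 96, y = -242.
Indeed 580·96 + 226·(-242) = 55680 − 54692 = 988.

x = 96, y = -242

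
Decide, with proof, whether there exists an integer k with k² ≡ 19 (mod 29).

No such integer exists.

29 is prime, so by Euler's criterion 19 is a square mod 29 iff 19^((29−1)/2) = 19^14 ≡ 1 (mod 29).
Squaring successively (mod 29): 19^2 = 361 ≡ 13; 19^4 ≡ 13² = 169 ≡ 24; 19^8 ≡ 24² = 576 ≡ 25.
Since 14 = 8 + 4 + 2, 19^14 ≡ 25 · 24 · 13; multiplying out mod 29: 25·24 = 600 ≡ 20, then 20·13 = 260 ≡ 28. Thus 19^14 ≡ 28 ≡ −1 (mod 29).
The value −1 means 19 is a non-residue modulo 29, so k² ≡ 19 (mod 29) is impossible.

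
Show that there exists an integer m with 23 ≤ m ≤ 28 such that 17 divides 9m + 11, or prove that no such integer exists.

There is no such integer m in that range.

At m = 23, 9·23 + 11 = 218 ≡ 14 (mod 17), and each step in m adds 9, giving residues 14, 6, 15, 7, 16, 8 for m = 23, 24, …, 28.
Since 0 is absent from this list, 17 ∤ 9m + 11 for every m with 23 ≤ m ≤ 28.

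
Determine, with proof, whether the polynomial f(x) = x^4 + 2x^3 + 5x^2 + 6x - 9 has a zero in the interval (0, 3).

Such a root exists.

f(0) = -9 and f(3) = 189, which have opposite signs.
As a polynomial, f is continuous on every closed interval.
By the Intermediate Value Theorem f must vanish at some point of (0, 3).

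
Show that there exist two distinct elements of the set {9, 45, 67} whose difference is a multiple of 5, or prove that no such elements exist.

No, no such pair exists.

Reduce each element modulo 5: 9↦4, 45↦0, 67↦2.
These 3 residues are pairwise different, hence no difference of two elements is divisible by 5.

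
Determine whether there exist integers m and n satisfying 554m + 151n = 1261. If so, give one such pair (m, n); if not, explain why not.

m = 8, n = -21

554 and 151 are coprime, so 554m + 151n ranges over all of ℤ.
Dividing repeatedly: 554 = 3·151 + 101, 151 = 1·101 + 50, 101 = 2·50 + 1, 50 = 50·1 + 0.
Working back up the chain: 1 = 101 − 2·50 = 101 − 2·(151 − 1·101) = −2·151 + 3·101 = −2·151 + 3·(554 − 3·151) = 3·554 − 11·151. So 554·3 + 151·(-11) = 1.
Times 1261: 554·3783 + 151·(-13871) = 1261, so (3783, -13871) solves it.
The general solution is m = 3783 + 151k, n = -13871 − 554k; taking k = -25 gives the smaller pair m = 8, n = -21.
Check: 554·8 + 151·(-21) = 4432 − 3171 = 1261. ✓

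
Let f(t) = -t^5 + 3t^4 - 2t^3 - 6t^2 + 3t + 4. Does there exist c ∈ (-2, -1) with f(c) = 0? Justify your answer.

No.

f(-2) = 70 and f(-1) = 1, both positive, so a sign-change argument is unavailable; we show f keeps this sign on the whole interval.
Shift to the endpoint -1: with t = -1 − u (0 < u < 1), one computes f(-1 − u) = u^5 + 8u^4 + 24u^3 + 28u^2 + 8u + 1.
The nonzero coefficients here are all positive, so for u > 0 every term is positive (or zero), and the constant term 1 is strictly positive.
So f is strictly positive on (-2, -1); no root exists in the interval.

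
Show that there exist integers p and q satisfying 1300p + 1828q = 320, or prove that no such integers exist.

p = 401, q = -285

gcd(1300, 1828) = 4, and 4 divides 320, so integer solutions exist.
Dividing through by 4 reduces the equation to 325p + 457q = 80.
Dividing repeatedly: 457 = 1·325 + 132, 325 = 2·132 + 61, 132 = 2·61 + 10, 61 = 6·10 + 1, 10 = 10·1 + 0.
Unwinding: 1 = 61 − 6·10 = 61 − 6·(132 − 2·61) = −6·132 + 13·61 = −6·132 + 13·(325 − 2·132) = 13·325 − 32·132 = 13·325 − 32·(457 − 1·325) = −32·457 + 45·325, i.e. 325·45 + 457·(-32) = 1.
Multiplying through by 80: p = 45·80 = 3600, q = (-32)·80 = -2560 is a solution.
The general solution is p = 3600 + 457k, q = -2560 − 325k; taking k = -7 gives the smaller pair p = 401, q = -285.
Indeed 1300·401 + 1828·(-285) = 521300 − 520980 = 320.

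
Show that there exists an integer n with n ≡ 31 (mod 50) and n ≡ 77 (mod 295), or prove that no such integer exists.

gcd(50, 295) = 5. If n ≡ 31 (mod 50) and n ≡ 77 (mod 295), then n ≡ 31 (mod 5) and n ≡ 77 (mod 5).
But 31 mod 5 = 1 while 77 mod 5 = 2, a contradiction.
So no integer satisfies both congruences.

There is no such integer.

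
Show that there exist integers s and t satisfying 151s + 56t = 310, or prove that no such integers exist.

s = 18, t = -43

Since gcd(151, 56) = 1, every integer is an integer combination of 151 and 56.
Dividing repeatedly: 151 = 2·56 + 39, 56 = 1·39 + 17, 39 = 2·17 + 5, 17 = 3·5 + 2, 5 = 2·2 + 1, 2 = 2·1 + 0.
Working back up the chain: 1 = 5 − 2·2 = 5 − 2·(17 − 3·5) = −2·17 + 7·5 = −2·17 + 7·(39 − 2·17) = 7·39 − 16·17 = 7·39 − 16·(56 − 1·39) = −16·56 + 23·39 = −16·56 + 23·(151 − 2·56) = 23·151 − 62·56. So 151·23 + 56·(-62) = 1.
Scaling by 310 gives the particular solution (s, t) = (7130, -19220).
Shifting by a multiple of (56, −151) keeps it a solution: s = 7130 − 127·56 = 18, t = -19220 + 127·151 = -43.
Indeed 151·18 + 56·(-43) = 2718 − 2408 = 310.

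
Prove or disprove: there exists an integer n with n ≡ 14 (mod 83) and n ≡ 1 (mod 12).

gcd(83, 12) = 1, so the Chinese Remainder Theorem guarantees exactly one residue class mod 996 satisfying both.
Write n = 14 + 83t and require 14 + 83t ≡ 1 (mod 12), i.e. 83t ≡ 11 (mod 12).
83 ≡ 11 (mod 12), so this reads 11t ≡ 11 (mod 12). Invert 11 mod 12 by the Euclidean algorithm: 12 = 1·11 + 1, 11 = 11·1 + 0; back-substituting, 1 = 12 − 1·11. Hence 11·(-1) ≡ 1, so 11⁻¹ ≡ -1 ≡ 11 (mod 12).
Therefore t ≡ 11·11 = 121 ≡ 1 (mod 12).
With t = 1: n = 14 + 83·1 = 97.
Check: 97 mod 83 = 14, 97 mod 12 = 1. ✓

n = 97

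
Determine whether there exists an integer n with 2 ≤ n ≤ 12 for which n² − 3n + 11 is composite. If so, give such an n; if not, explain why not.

At n = 12: 12² − 3·12 + 11 = 119 = 7·17, which is composite.

n = 12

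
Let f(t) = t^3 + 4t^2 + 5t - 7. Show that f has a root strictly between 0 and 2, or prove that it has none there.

Such a root exists.

f(0) = -7 and f(2) = 27, which have opposite signs.
As a polynomial, f is continuous on every closed interval.
By the Intermediate Value Theorem, f takes the value 0 somewhere in the open interval.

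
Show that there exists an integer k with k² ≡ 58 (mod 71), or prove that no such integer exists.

k = 22

Take k = 22. Then 22² = 484 = 6·71 + 58, so 22² ≡ 58 (mod 71).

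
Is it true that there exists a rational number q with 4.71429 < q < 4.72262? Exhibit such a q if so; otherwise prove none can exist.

Multiplying by 18: 18·4.71429 = 84.85722 and 18·4.72262 = 85.00716, so the integer 85 lies strictly between them.
So q = 85/18 works: it is a ratio of integers, and dividing 18·4.71429 < 85 < 18·4.72262 through by 18 gives 4.71429 < 85/18 < 4.72262.

q = 85/18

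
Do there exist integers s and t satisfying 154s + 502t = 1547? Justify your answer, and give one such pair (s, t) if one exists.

Both 154 and 502 are divisible by gcd(154, 502) = 2, hence so is any combination 154s + 502t.
But 1547 is not a multiple of 2 (it leaves remainder 1).
Hence no integers s, t satisfy the equation.

No such integers exist.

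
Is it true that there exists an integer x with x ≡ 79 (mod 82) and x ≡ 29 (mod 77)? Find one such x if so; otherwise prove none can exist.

x = 5573

Since 82 and 77 share no common factor, CRT says the pair of congruences has a solution (unique mod 6314).
Any solution of the first congruence is x = 79 + 82t; substituting into the second, 82t ≡ 29 − 79 ≡ 27 (mod 77).
82 ≡ 5 (mod 77), so this reads 5t ≡ 27 (mod 77). Invert 5 mod 77 by the Euclidean algorithm: 77 = 15·5 + 2, 5 = 2·2 + 1, 2 = 2·1 + 0; back-substituting, 1 = 5 − 2·2 = 5 − 2·(77 − 15·5) = −2·77 + 31·5. Hence 5·31 ≡ 1, so 5⁻¹ ≡ 31 (mod 77).
Therefore t ≡ 31·27 = 837 ≡ 67 (mod 77).
Taking t = 67 gives x = 79 + 82·67 = 5573.
Indeed 5573 ≡ 79 (mod 82) and 5573 ≡ 29 (mod 77).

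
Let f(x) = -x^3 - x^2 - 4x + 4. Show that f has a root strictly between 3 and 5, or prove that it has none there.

f has no root in that interval.

Evaluate at the endpoints: f(3) = -44, f(5) = -166 — same sign (negative).
f'(x) = -3x^2 - 2x - 4 has discriminant (-2)² − 4·(-3)·(-4) = -44 < 0, so f' has no real roots and is negative for every real x.
Hence f is strictly decreasing on ℝ, and in particular on [3, 5]. A strictly monotone function with same-sign endpoint values stays negative on the whole interval, so f has no zero in (3, 5).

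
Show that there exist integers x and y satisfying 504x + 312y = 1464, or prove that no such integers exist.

Every value of 504x + 312y is a multiple of gcd(504, 312) = 24; since 24 ∣ 1464, solutions exist.
Dividing through by 24 reduces the equation to 21x + 13y = 61.
Run the Euclidean algorithm on 21 and 13: 21 = 1·13 + 8, 13 = 1·8 + 5, 8 = 1·5 + 3, 5 = 1·3 + 2, 3 = 1·2 + 1, 2 = 2·1 + 0.
Unwinding: 1 = 3 − 1·2 = 3 − (5 − 1·3) = −5 + 2·3 = −5 + 2·(8 − 1·5) = 2·8 − 3·5 = 2·8 − 3·(13 − 1·8) = −3·13 + 5·8 = −3·13 + 5·(21 − 1·13) = 5·21 − 8·13, i.e. 21·5 + 13·(-8) = 1.
Times 61: 21·305 + 13·(-488) = 61, so (305, -488) solves it.
The general solution is x = 305 + 13k, y = -488 − 21k; taking k = -23 gives the smaller pair x = 6, y = -5.
Check: 504·6 + 312·(-5) = 3024 − 1560 = 1464. ✓

x = 6, y = -5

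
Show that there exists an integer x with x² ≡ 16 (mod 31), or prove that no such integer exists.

Take x = 4. Then 4² = 16, and since 0 ≤ 16 < 31 this is already reduced: 4² ≡ 16 (mod 31).

x = 4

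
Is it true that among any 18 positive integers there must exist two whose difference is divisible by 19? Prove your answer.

No; for instance {92, 93, 94, 95, 96, 97, 98, 99, 100, 101, 102, 103, 104, 105, 106, 107, 108, 109} is a counterexample.

Consider the 18 integers 92, 93, …, 109. They lie in distinct residue classes modulo 19, since 18 ≤ 19.
No two share a residue, so no pair has difference divisible by 19; the claim fails for this set.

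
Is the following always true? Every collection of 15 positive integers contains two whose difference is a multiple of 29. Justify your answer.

No, the set {17, 18, 19, 20, 21, 22, 23, 24, 25, 26, 27, 28, 29, 30, 31} is a counterexample.

Consider the 15 integers 17, 18, …, 31. They lie in distinct residue classes modulo 29, since 15 ≤ 29.
The differences between them range over 1, …, 14, none of which is divisible by 29.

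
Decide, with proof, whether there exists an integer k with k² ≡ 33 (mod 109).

There is no such integer.

Apply Euler's criterion with the prime 109: 33 is a quadratic residue iff 33^54 ≡ 1 (mod 109), and a non-residue iff it is ≡ −1.
Repeated squaring mod 109: 33^2 = 1089 ≡ 108; 33^4 ≡ 108² = 11664 ≡ 1; 33^8 ≡ 1² = 1 ≡ 1; 33^16 ≡ 1² = 1 ≡ 1; 33^32 ≡ 1² = 1 ≡ 1.
Since 54 = 32 + 16 + 4 + 2, 33^54 ≡ 1 · 1 · 1 · 108; multiplying out mod 109: 1·1 = 1 ≡ 1, then 1·1 = 1 ≡ 1, then 1·108 = 108 ≡ 108. Thus 33^54 ≡ 108 ≡ −1 (mod 109).
By Euler's criterion 33 is a quadratic non-residue mod 109: no k satisfies k² ≡ 33 (mod 109).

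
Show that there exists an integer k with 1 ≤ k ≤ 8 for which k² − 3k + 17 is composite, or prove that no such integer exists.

At k = 6: 6² − 3·6 + 17 = 35 = 5·7, which is composite.

k = 6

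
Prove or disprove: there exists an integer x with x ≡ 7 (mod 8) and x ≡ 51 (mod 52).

x = 103

The moduli are not coprime: gcd(8, 52) = 4. Compatibility requires 4 ∣ (51 − 7) = 44, which holds, so solutions exist.
Put x = 7 + 8t, so we need 8t ≡ 44 (mod 52), equivalently (divide by 4) 2t ≡ 11 (mod 13).
Since 2·7 = 14 = 1·13 + 1, the inverse of 2 mod 13 is 7.
Multiplying by 7: t ≡ 7·11 = 77 ≡ 12 (mod 13).
Then x = 7 + 8·12 = 103.
Verify: 103 = 12·8 + 7 and 103 = 1·52 + 51. ✓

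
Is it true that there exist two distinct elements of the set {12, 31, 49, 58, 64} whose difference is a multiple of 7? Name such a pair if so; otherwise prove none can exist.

Two integers differ by a multiple of 7 exactly when they have the same residue mod 7. The residues are 12↦5, 31↦3, 49↦0, 58↦2, 64↦1.
All 5 residues are distinct, so no two elements differ by a multiple of 7.

No, no such pair exists.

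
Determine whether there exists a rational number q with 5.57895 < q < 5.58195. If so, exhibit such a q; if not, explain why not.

Look for a denominator N such that an integer falls strictly between N·5.57895 and N·5.58195. N = 31 works: 31·5.57895 = 172.94745 < 173 < 173.04045 = 31·5.58195.
So q = 173/31 works: it is a ratio of integers, and dividing 31·5.57895 < 173 < 31·5.58195 through by 31 gives 5.57895 < 173/31 < 5.58195.

q = 173/31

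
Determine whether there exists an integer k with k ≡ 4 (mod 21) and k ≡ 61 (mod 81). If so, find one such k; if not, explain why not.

k = 466

gcd(21, 81) = 3. A simultaneous solution exists iff 4 ≡ 61 (mod 3); here 4 mod 3 = 1 = 61 mod 3, so it does.
Put k = 4 + 21t, so we need 21t ≡ 57 (mod 81), equivalently (divide by 3) 7t ≡ 19 (mod 27).
Invert 7 mod 27 by the Euclidean algorithm: 27 = 3·7 + 6, 7 = 1·6 + 1, 6 = 6·1 + 0; back-substituting, 1 = 7 − 1·6 = 7 − (27 − 3·7) = −27 + 4·7. Hence 7·4 ≡ 1, so 7⁻¹ ≡ 4 (mod 27).
Multiplying by 4: t ≡ 4·19 = 76 ≡ 22 (mod 27).
Then k = 4 + 21·22 = 466.
Indeed 466 ≡ 4 (mod 21) and 466 ≡ 61 (mod 81).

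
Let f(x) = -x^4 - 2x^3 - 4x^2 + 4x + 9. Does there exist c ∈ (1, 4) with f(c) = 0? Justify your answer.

f(1) = 6 and f(4) = -423, which have opposite signs.
f is continuous everywhere (it is a polynomial), in particular on [1, 4].
By the Intermediate Value Theorem f must vanish at some point of (1, 4).

Such a root exists.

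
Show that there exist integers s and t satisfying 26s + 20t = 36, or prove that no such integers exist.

s = 6, t = -6

Every value of 26s + 20t is a multiple of gcd(26, 20) = 2; since 2 ∣ 36, solutions exist.
Dividing through by 2 reduces the equation to 13s + 10t = 18.
Euclidean algorithm: 13 = 1·10 + 3, 10 = 3·3 + 1, 3 = 3·1 + 0.
Back-substituting, 1 = 10 − 3·3 = 10 − 3·(13 − 1·10) = −3·13 + 4·10; that is, 13·(-3) + 10·4 = 1.
Multiplying through by 18: s = (-3)·18 = -54, t = 4·18 = 72 is a solution.
Adding 6·10 to s and subtracting 6·13 from t gives the tidier solution (6, -6).
Check: 26·6 + 20·(-6) = 156 − 120 = 36. ✓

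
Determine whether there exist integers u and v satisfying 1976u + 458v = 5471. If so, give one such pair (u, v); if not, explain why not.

gcd(1976, 458) = 2, so every integer of the form 1976u + 458v is a multiple of 2.
But 5471 = 2·2735 + 1, so 2 ∤ 5471.
So the equation is unsolvable over ℤ.

There are no such integers.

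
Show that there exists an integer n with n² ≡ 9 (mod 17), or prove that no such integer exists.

n = 14

n = 14 works: 14² = 196, and 196 − 9 = 187 = 11·17.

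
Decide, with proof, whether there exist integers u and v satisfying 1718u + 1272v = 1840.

u = 392, v = -528

gcd(1718, 1272) = 2, and 2 divides 1840, so integer solutions exist.
Dividing through by 2 reduces the equation to 859u + 636v = 920.
Dividing repeatedly: 859 = 1·636 + 223, 636 = 2·223 + 190, 223 = 1·190 + 33, 190 = 5·33 + 25, 33 = 1·25 + 8, 25 = 3·8 + 1, 8 = 8·1 + 0.
Unwinding: 1 = 25 − 3·8 = 25 − 3·(33 − 1·25) = −3·33 + 4·25 = −3·33 + 4·(190 − 5·33) = 4·190 − 23·33 = 4·190 − 23·(223 − 1·190) = −23·223 + 27·190 = −23·223 + 27·(636 − 2·223) = 27·636 − 77·223 = 27·636 − 77·(859 − 1·636) = −77·859 + 104·636, i.e. 859·(-77) + 636·104 = 1.
Scaling by 920 gives the particular solution (u, v) = (-70840, 95680).
Adding 112·636 to u and subtracting 112·859 from v gives the tidier solution (392, -528).
Indeed 1718·392 + 1272·(-528) = 673456 − 671616 = 1840.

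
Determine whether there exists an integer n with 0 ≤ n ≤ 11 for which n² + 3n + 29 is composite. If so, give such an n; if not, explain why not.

n = 7

At n = 7: 7² + 3·7 + 29 = 99 = 3·33, which is composite.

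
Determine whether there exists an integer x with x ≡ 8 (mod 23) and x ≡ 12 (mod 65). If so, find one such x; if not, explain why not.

x = 77

Since 23 and 65 share no common factor, CRT says the pair of congruences has a solution (unique mod 1495).
Any solution of the first congruence is x = 8 + 23t; substituting into the second, 23t ≡ 12 − 8 ≡ 4 (mod 65).
To invert 23 modulo 65: 65 = 2·23 + 19, 23 = 1·19 + 4, 19 = 4·4 + 3, 4 = 1·3 + 1, 3 = 3·1 + 0, and unwinding, 1 = 4 − 1·3 = 4 − (19 − 4·4) = −19 + 5·4 = −19 + 5·(23 − 1·19) = 5·23 − 6·19 = 5·23 − 6·(65 − 2·23) = −6·65 + 17·23. Thus 23⁻¹ ≡ 17 (mod 65).
Therefore t ≡ 17·4 = 68 ≡ 3 (mod 65).
Taking t = 3 gives x = 8 + 23·3 = 77.
Verify: 77 = 3·23 + 8 and 77 = 1·65 + 12. ✓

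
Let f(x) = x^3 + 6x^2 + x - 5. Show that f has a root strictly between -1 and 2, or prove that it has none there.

f(-1) = -1 and f(2) = 29, which have opposite signs.
Since f is a polynomial it is continuous on [-1, 2].
By the Intermediate Value Theorem, f takes the value 0 somewhere in the open interval.

Yes, f has a root in the interval.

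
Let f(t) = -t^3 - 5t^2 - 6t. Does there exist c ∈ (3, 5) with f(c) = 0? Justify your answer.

f has no root in that interval.

f(3) = -90 and f(5) = -280, both negative, so a sign-change argument is unavailable; we show f keeps this sign on the whole interval.
Shift to the endpoint 3: with t = 3 + u (0 < u < 2), one computes f(3 + u) = -u^3 - 14u^2 - 63u - 90.
The nonzero coefficients here are all negative, so for u > 0 every term is negative (or zero), and the constant term -90 is strictly negative.
So f is strictly negative on (3, 5); no root exists in the interval.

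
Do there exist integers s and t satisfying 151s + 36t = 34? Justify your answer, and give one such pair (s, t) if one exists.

151 and 36 are coprime, so 151s + 36t ranges over all of ℤ.
Euclidean algorithm: 151 = 4·36 + 7, 36 = 5·7 + 1, 7 = 7·1 + 0.
Working back up the chain: 1 = 36 − 5·7 = 36 − 5·(151 − 4·36) = −5·151 + 21·36. So 151·(-5) + 36·21 = 1.
Scaling by 34 gives the particular solution (s, t) = (-170, 714).
Shifting by a multiple of (36, −151) keeps it a solution: s = -170 + 5·36 = 10, t = 714 − 5·151 = -41.
Check: 151·10 + 36·(-41) = 1510 − 1476 = 34. ✓

s = 10, t = -41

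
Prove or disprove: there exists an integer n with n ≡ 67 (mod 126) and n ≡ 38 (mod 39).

No, no such integer exists.

Reduce both congruences modulo 3, which divides 126 and 39: they say n ≡ 67 (mod 3) and n ≡ 38 (mod 3).
But 67 mod 3 = 1 while 38 mod 3 = 2, a contradiction.
So no integer satisfies both congruences.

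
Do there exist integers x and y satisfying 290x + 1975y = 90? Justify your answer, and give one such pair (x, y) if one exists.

x = 191, y = -28

Since gcd(290, 1975) = 5 and 90 = 5·18, Bézout's identity guarantees a solution.
Dividing through by 5 reduces the equation to 58x + 395y = 18.
Euclidean algorithm: 395 = 6·58 + 47, 58 = 1·47 + 11, 47 = 4·11 + 3, 11 = 3·3 + 2, 3 = 1·2 + 1, 2 = 2·1 + 0.
Working back up the chain: 1 = 3 − 1·2 = 3 − (11 − 3·3) = −11 + 4·3 = −11 + 4·(47 − 4·11) = 4·47 − 17·11 = 4·47 − 17·(58 − 1·47) = −17·58 + 21·47 = −17·58 + 21·(395 − 6·58) = 21·395 − 143·58. So 58·(-143) + 395·21 = 1.
Scaling by 18 gives the particular solution (x, y) = (-2574, 378).
Adding 7·395 to x and subtracting 7·58 from y gives the tidier solution (191, -28).
Check: 290·191 + 1975·(-28) = 55390 − 55300 = 90. ✓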